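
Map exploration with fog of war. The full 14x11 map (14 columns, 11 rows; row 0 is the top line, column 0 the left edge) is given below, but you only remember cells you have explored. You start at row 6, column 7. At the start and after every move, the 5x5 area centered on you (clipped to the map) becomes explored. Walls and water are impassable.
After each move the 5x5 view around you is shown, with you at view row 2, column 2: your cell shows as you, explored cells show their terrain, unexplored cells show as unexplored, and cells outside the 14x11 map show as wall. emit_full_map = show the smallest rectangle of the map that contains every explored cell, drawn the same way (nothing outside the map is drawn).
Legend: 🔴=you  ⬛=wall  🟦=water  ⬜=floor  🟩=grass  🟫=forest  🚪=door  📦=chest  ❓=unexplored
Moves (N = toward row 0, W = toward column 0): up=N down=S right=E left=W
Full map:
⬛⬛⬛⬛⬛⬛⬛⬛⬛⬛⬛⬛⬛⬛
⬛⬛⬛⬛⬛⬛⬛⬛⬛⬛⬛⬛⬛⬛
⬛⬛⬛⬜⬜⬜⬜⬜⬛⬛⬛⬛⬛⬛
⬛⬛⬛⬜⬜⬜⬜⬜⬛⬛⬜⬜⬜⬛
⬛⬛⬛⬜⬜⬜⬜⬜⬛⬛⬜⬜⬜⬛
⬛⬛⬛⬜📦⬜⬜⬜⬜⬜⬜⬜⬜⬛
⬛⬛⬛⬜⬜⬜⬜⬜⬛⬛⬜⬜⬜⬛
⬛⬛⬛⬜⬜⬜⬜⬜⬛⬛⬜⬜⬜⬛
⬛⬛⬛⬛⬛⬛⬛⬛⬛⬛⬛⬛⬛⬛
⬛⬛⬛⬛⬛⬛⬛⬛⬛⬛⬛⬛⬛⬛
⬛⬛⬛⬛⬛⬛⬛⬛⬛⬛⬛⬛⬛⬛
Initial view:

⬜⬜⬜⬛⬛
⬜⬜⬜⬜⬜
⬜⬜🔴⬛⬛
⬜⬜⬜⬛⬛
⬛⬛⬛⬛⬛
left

⬜⬜⬜⬜⬛
📦⬜⬜⬜⬜
⬜⬜🔴⬜⬛
⬜⬜⬜⬜⬛
⬛⬛⬛⬛⬛

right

⬜⬜⬜⬛⬛
⬜⬜⬜⬜⬜
⬜⬜🔴⬛⬛
⬜⬜⬜⬛⬛
⬛⬛⬛⬛⬛

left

⬜⬜⬜⬜⬛
📦⬜⬜⬜⬜
⬜⬜🔴⬜⬛
⬜⬜⬜⬜⬛
⬛⬛⬛⬛⬛

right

⬜⬜⬜⬛⬛
⬜⬜⬜⬜⬜
⬜⬜🔴⬛⬛
⬜⬜⬜⬛⬛
⬛⬛⬛⬛⬛


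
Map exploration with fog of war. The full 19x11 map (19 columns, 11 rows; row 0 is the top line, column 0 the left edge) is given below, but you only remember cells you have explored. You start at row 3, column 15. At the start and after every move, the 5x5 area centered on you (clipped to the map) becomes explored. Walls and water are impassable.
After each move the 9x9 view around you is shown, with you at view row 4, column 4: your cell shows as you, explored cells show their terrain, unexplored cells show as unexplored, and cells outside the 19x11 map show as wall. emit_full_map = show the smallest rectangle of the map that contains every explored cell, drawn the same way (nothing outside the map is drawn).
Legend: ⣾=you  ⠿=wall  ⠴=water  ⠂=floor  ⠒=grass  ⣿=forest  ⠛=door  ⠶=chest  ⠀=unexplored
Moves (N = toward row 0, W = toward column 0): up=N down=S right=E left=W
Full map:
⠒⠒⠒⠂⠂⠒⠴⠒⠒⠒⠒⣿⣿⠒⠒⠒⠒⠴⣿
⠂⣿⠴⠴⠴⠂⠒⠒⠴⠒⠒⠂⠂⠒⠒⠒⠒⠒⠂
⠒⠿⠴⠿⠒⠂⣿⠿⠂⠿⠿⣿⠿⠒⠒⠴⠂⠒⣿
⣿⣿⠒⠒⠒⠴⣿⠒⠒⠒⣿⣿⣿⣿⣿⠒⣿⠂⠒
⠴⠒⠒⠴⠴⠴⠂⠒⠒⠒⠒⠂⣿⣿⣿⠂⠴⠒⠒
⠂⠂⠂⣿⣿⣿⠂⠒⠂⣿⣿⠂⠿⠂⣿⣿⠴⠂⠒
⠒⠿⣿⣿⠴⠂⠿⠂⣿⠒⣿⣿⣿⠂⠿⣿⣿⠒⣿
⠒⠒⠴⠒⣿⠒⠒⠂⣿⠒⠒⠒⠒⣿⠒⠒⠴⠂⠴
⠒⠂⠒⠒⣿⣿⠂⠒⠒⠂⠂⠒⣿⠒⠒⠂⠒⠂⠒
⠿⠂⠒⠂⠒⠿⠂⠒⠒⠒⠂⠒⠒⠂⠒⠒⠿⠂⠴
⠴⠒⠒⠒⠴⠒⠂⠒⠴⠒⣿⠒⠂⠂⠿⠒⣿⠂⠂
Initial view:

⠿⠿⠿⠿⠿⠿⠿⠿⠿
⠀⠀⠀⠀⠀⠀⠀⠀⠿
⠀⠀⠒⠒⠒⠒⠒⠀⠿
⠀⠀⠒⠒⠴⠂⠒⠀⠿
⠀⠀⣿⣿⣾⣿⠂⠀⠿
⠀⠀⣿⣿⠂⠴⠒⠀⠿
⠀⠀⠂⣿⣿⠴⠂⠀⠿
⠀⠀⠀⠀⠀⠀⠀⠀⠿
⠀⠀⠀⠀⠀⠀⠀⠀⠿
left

⠿⠿⠿⠿⠿⠿⠿⠿⠿
⠀⠀⠀⠀⠀⠀⠀⠀⠀
⠀⠀⠂⠒⠒⠒⠒⠒⠀
⠀⠀⠿⠒⠒⠴⠂⠒⠀
⠀⠀⣿⣿⣾⠒⣿⠂⠀
⠀⠀⣿⣿⣿⠂⠴⠒⠀
⠀⠀⠿⠂⣿⣿⠴⠂⠀
⠀⠀⠀⠀⠀⠀⠀⠀⠀
⠀⠀⠀⠀⠀⠀⠀⠀⠀

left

⠿⠿⠿⠿⠿⠿⠿⠿⠿
⠀⠀⠀⠀⠀⠀⠀⠀⠀
⠀⠀⠂⠂⠒⠒⠒⠒⠒
⠀⠀⣿⠿⠒⠒⠴⠂⠒
⠀⠀⣿⣿⣾⣿⠒⣿⠂
⠀⠀⠂⣿⣿⣿⠂⠴⠒
⠀⠀⠂⠿⠂⣿⣿⠴⠂
⠀⠀⠀⠀⠀⠀⠀⠀⠀
⠀⠀⠀⠀⠀⠀⠀⠀⠀

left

⠿⠿⠿⠿⠿⠿⠿⠿⠿
⠀⠀⠀⠀⠀⠀⠀⠀⠀
⠀⠀⠒⠂⠂⠒⠒⠒⠒
⠀⠀⠿⣿⠿⠒⠒⠴⠂
⠀⠀⣿⣿⣾⣿⣿⠒⣿
⠀⠀⠒⠂⣿⣿⣿⠂⠴
⠀⠀⣿⠂⠿⠂⣿⣿⠴
⠀⠀⠀⠀⠀⠀⠀⠀⠀
⠀⠀⠀⠀⠀⠀⠀⠀⠀

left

⠿⠿⠿⠿⠿⠿⠿⠿⠿
⠀⠀⠀⠀⠀⠀⠀⠀⠀
⠀⠀⠒⠒⠂⠂⠒⠒⠒
⠀⠀⠿⠿⣿⠿⠒⠒⠴
⠀⠀⠒⣿⣾⣿⣿⣿⠒
⠀⠀⠒⠒⠂⣿⣿⣿⠂
⠀⠀⣿⣿⠂⠿⠂⣿⣿
⠀⠀⠀⠀⠀⠀⠀⠀⠀
⠀⠀⠀⠀⠀⠀⠀⠀⠀

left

⠿⠿⠿⠿⠿⠿⠿⠿⠿
⠀⠀⠀⠀⠀⠀⠀⠀⠀
⠀⠀⠴⠒⠒⠂⠂⠒⠒
⠀⠀⠂⠿⠿⣿⠿⠒⠒
⠀⠀⠒⠒⣾⣿⣿⣿⣿
⠀⠀⠒⠒⠒⠂⣿⣿⣿
⠀⠀⠂⣿⣿⠂⠿⠂⣿
⠀⠀⠀⠀⠀⠀⠀⠀⠀
⠀⠀⠀⠀⠀⠀⠀⠀⠀

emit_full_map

⠴⠒⠒⠂⠂⠒⠒⠒⠒⠒
⠂⠿⠿⣿⠿⠒⠒⠴⠂⠒
⠒⠒⣾⣿⣿⣿⣿⠒⣿⠂
⠒⠒⠒⠂⣿⣿⣿⠂⠴⠒
⠂⣿⣿⠂⠿⠂⣿⣿⠴⠂

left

⠿⠿⠿⠿⠿⠿⠿⠿⠿
⠀⠀⠀⠀⠀⠀⠀⠀⠀
⠀⠀⠒⠴⠒⠒⠂⠂⠒
⠀⠀⠿⠂⠿⠿⣿⠿⠒
⠀⠀⠒⠒⣾⣿⣿⣿⣿
⠀⠀⠒⠒⠒⠒⠂⣿⣿
⠀⠀⠒⠂⣿⣿⠂⠿⠂
⠀⠀⠀⠀⠀⠀⠀⠀⠀
⠀⠀⠀⠀⠀⠀⠀⠀⠀

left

⠿⠿⠿⠿⠿⠿⠿⠿⠿
⠀⠀⠀⠀⠀⠀⠀⠀⠀
⠀⠀⠒⠒⠴⠒⠒⠂⠂
⠀⠀⣿⠿⠂⠿⠿⣿⠿
⠀⠀⣿⠒⣾⠒⣿⣿⣿
⠀⠀⠂⠒⠒⠒⠒⠂⣿
⠀⠀⠂⠒⠂⣿⣿⠂⠿
⠀⠀⠀⠀⠀⠀⠀⠀⠀
⠀⠀⠀⠀⠀⠀⠀⠀⠀

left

⠿⠿⠿⠿⠿⠿⠿⠿⠿
⠀⠀⠀⠀⠀⠀⠀⠀⠀
⠀⠀⠂⠒⠒⠴⠒⠒⠂
⠀⠀⠂⣿⠿⠂⠿⠿⣿
⠀⠀⠴⣿⣾⠒⠒⣿⣿
⠀⠀⠴⠂⠒⠒⠒⠒⠂
⠀⠀⣿⠂⠒⠂⣿⣿⠂
⠀⠀⠀⠀⠀⠀⠀⠀⠀
⠀⠀⠀⠀⠀⠀⠀⠀⠀

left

⠿⠿⠿⠿⠿⠿⠿⠿⠿
⠀⠀⠀⠀⠀⠀⠀⠀⠀
⠀⠀⠴⠂⠒⠒⠴⠒⠒
⠀⠀⠒⠂⣿⠿⠂⠿⠿
⠀⠀⠒⠴⣾⠒⠒⠒⣿
⠀⠀⠴⠴⠂⠒⠒⠒⠒
⠀⠀⣿⣿⠂⠒⠂⣿⣿
⠀⠀⠀⠀⠀⠀⠀⠀⠀
⠀⠀⠀⠀⠀⠀⠀⠀⠀

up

⠿⠿⠿⠿⠿⠿⠿⠿⠿
⠿⠿⠿⠿⠿⠿⠿⠿⠿
⠀⠀⠂⠒⠴⠒⠒⠀⠀
⠀⠀⠴⠂⠒⠒⠴⠒⠒
⠀⠀⠒⠂⣾⠿⠂⠿⠿
⠀⠀⠒⠴⣿⠒⠒⠒⣿
⠀⠀⠴⠴⠂⠒⠒⠒⠒
⠀⠀⣿⣿⠂⠒⠂⣿⣿
⠀⠀⠀⠀⠀⠀⠀⠀⠀

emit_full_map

⠂⠒⠴⠒⠒⠀⠀⠀⠀⠀⠀⠀⠀⠀
⠴⠂⠒⠒⠴⠒⠒⠂⠂⠒⠒⠒⠒⠒
⠒⠂⣾⠿⠂⠿⠿⣿⠿⠒⠒⠴⠂⠒
⠒⠴⣿⠒⠒⠒⣿⣿⣿⣿⣿⠒⣿⠂
⠴⠴⠂⠒⠒⠒⠒⠂⣿⣿⣿⠂⠴⠒
⣿⣿⠂⠒⠂⣿⣿⠂⠿⠂⣿⣿⠴⠂

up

⠿⠿⠿⠿⠿⠿⠿⠿⠿
⠿⠿⠿⠿⠿⠿⠿⠿⠿
⠿⠿⠿⠿⠿⠿⠿⠿⠿
⠀⠀⠂⠒⠴⠒⠒⠀⠀
⠀⠀⠴⠂⣾⠒⠴⠒⠒
⠀⠀⠒⠂⣿⠿⠂⠿⠿
⠀⠀⠒⠴⣿⠒⠒⠒⣿
⠀⠀⠴⠴⠂⠒⠒⠒⠒
⠀⠀⣿⣿⠂⠒⠂⣿⣿

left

⠿⠿⠿⠿⠿⠿⠿⠿⠿
⠿⠿⠿⠿⠿⠿⠿⠿⠿
⠿⠿⠿⠿⠿⠿⠿⠿⠿
⠀⠀⠂⠂⠒⠴⠒⠒⠀
⠀⠀⠴⠴⣾⠒⠒⠴⠒
⠀⠀⠿⠒⠂⣿⠿⠂⠿
⠀⠀⠒⠒⠴⣿⠒⠒⠒
⠀⠀⠀⠴⠴⠂⠒⠒⠒
⠀⠀⠀⣿⣿⠂⠒⠂⣿

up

⠿⠿⠿⠿⠿⠿⠿⠿⠿
⠿⠿⠿⠿⠿⠿⠿⠿⠿
⠿⠿⠿⠿⠿⠿⠿⠿⠿
⠿⠿⠿⠿⠿⠿⠿⠿⠿
⠀⠀⠂⠂⣾⠴⠒⠒⠀
⠀⠀⠴⠴⠂⠒⠒⠴⠒
⠀⠀⠿⠒⠂⣿⠿⠂⠿
⠀⠀⠒⠒⠴⣿⠒⠒⠒
⠀⠀⠀⠴⠴⠂⠒⠒⠒

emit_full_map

⠂⠂⣾⠴⠒⠒⠀⠀⠀⠀⠀⠀⠀⠀⠀
⠴⠴⠂⠒⠒⠴⠒⠒⠂⠂⠒⠒⠒⠒⠒
⠿⠒⠂⣿⠿⠂⠿⠿⣿⠿⠒⠒⠴⠂⠒
⠒⠒⠴⣿⠒⠒⠒⣿⣿⣿⣿⣿⠒⣿⠂
⠀⠴⠴⠂⠒⠒⠒⠒⠂⣿⣿⣿⠂⠴⠒
⠀⣿⣿⠂⠒⠂⣿⣿⠂⠿⠂⣿⣿⠴⠂


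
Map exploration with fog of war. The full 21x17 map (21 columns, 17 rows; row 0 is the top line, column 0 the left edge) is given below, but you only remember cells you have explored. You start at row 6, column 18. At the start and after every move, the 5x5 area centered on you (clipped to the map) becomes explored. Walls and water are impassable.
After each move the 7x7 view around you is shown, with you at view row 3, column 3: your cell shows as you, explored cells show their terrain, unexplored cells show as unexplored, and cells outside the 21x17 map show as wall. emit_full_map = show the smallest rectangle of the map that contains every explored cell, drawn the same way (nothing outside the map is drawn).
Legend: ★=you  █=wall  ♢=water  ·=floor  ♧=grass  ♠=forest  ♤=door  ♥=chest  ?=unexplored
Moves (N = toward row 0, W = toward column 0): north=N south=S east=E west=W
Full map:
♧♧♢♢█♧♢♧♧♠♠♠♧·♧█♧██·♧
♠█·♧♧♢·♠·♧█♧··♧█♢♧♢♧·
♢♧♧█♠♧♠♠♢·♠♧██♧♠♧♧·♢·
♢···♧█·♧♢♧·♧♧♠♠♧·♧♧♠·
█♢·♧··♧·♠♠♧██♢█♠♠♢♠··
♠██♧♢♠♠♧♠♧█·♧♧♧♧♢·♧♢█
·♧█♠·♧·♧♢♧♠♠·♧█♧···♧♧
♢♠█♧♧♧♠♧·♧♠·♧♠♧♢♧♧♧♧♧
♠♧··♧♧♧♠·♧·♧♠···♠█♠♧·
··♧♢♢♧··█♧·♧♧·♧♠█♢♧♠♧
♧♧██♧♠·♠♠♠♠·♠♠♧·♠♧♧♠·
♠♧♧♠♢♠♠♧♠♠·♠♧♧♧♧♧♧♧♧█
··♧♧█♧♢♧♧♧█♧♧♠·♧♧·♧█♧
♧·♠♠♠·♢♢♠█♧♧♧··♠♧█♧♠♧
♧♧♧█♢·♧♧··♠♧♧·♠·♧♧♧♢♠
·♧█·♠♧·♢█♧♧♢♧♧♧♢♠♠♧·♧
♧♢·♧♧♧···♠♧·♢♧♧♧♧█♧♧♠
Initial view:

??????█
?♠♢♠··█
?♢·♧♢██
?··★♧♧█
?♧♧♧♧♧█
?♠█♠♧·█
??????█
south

?♠♢♠··█
?♢·♧♢██
?···♧♧█
?♧♧★♧♧█
?♠█♠♧·█
?█♢♧♠♧█
??????█

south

?♢·♧♢██
?···♧♧█
?♧♧♧♧♧█
?♠█★♧·█
?█♢♧♠♧█
?♠♧♧♠·█
??????█

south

?···♧♧█
?♧♧♧♧♧█
?♠█♠♧·█
?█♢★♠♧█
?♠♧♧♠·█
?♧♧♧♧██
??????█

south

?♧♧♧♧♧█
?♠█♠♧·█
?█♢♧♠♧█
?♠♧★♠·█
?♧♧♧♧██
?♧·♧█♧█
??????█

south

?♠█♠♧·█
?█♢♧♠♧█
?♠♧♧♠·█
?♧♧★♧██
?♧·♧█♧█
?♧█♧♠♧█
??????█

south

?█♢♧♠♧█
?♠♧♧♠·█
?♧♧♧♧██
?♧·★█♧█
?♧█♧♠♧█
?♧♧♧♢♠█
??????█

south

?♠♧♧♠·█
?♧♧♧♧██
?♧·♧█♧█
?♧█★♠♧█
?♧♧♧♢♠█
?♠♠♧·♧█
??????█

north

?█♢♧♠♧█
?♠♧♧♠·█
?♧♧♧♧██
?♧·★█♧█
?♧█♧♠♧█
?♧♧♧♢♠█
?♠♠♧·♧█

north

?♠█♠♧·█
?█♢♧♠♧█
?♠♧♧♠·█
?♧♧★♧██
?♧·♧█♧█
?♧█♧♠♧█
?♧♧♧♢♠█

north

?♧♧♧♧♧█
?♠█♠♧·█
?█♢♧♠♧█
?♠♧★♠·█
?♧♧♧♧██
?♧·♧█♧█
?♧█♧♠♧█

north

?···♧♧█
?♧♧♧♧♧█
?♠█♠♧·█
?█♢★♠♧█
?♠♧♧♠·█
?♧♧♧♧██
?♧·♧█♧█

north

?♢·♧♢██
?···♧♧█
?♧♧♧♧♧█
?♠█★♧·█
?█♢♧♠♧█
?♠♧♧♠·█
?♧♧♧♧██

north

?♠♢♠··█
?♢·♧♢██
?···♧♧█
?♧♧★♧♧█
?♠█♠♧·█
?█♢♧♠♧█
?♠♧♧♠·█

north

??????█
?♠♢♠··█
?♢·♧♢██
?··★♧♧█
?♧♧♧♧♧█
?♠█♠♧·█
?█♢♧♠♧█

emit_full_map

♠♢♠··
♢·♧♢█
··★♧♧
♧♧♧♧♧
♠█♠♧·
█♢♧♠♧
♠♧♧♠·
♧♧♧♧█
♧·♧█♧
♧█♧♠♧
♧♧♧♢♠
♠♠♧·♧

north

??????█
?·♧♧♠·█
?♠♢♠··█
?♢·★♢██
?···♧♧█
?♧♧♧♧♧█
?♠█♠♧·█

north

??????█
?♧♧·♢·█
?·♧♧♠·█
?♠♢★··█
?♢·♧♢██
?···♧♧█
?♧♧♧♧♧█

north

??????█
?♢♧♢♧·█
?♧♧·♢·█
?·♧★♠·█
?♠♢♠··█
?♢·♧♢██
?···♧♧█

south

?♢♧♢♧·█
?♧♧·♢·█
?·♧♧♠·█
?♠♢★··█
?♢·♧♢██
?···♧♧█
?♧♧♧♧♧█

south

?♧♧·♢·█
?·♧♧♠·█
?♠♢♠··█
?♢·★♢██
?···♧♧█
?♧♧♧♧♧█
?♠█♠♧·█

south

?·♧♧♠·█
?♠♢♠··█
?♢·♧♢██
?··★♧♧█
?♧♧♧♧♧█
?♠█♠♧·█
?█♢♧♠♧█

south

?♠♢♠··█
?♢·♧♢██
?···♧♧█
?♧♧★♧♧█
?♠█♠♧·█
?█♢♧♠♧█
?♠♧♧♠·█

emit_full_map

♢♧♢♧·
♧♧·♢·
·♧♧♠·
♠♢♠··
♢·♧♢█
···♧♧
♧♧★♧♧
♠█♠♧·
█♢♧♠♧
♠♧♧♠·
♧♧♧♧█
♧·♧█♧
♧█♧♠♧
♧♧♧♢♠
♠♠♧·♧

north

?·♧♧♠·█
?♠♢♠··█
?♢·♧♢██
?··★♧♧█
?♧♧♧♧♧█
?♠█♠♧·█
?█♢♧♠♧█

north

?♧♧·♢·█
?·♧♧♠·█
?♠♢♠··█
?♢·★♢██
?···♧♧█
?♧♧♧♧♧█
?♠█♠♧·█

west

??♧♧·♢·
?♧·♧♧♠·
?♠♠♢♠··
?♧♢★♧♢█
?♧···♧♧
?♢♧♧♧♧♧
??♠█♠♧·

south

?♧·♧♧♠·
?♠♠♢♠··
?♧♢·♧♢█
?♧·★·♧♧
?♢♧♧♧♧♧
?·♠█♠♧·
??█♢♧♠♧

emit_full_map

?♢♧♢♧·
?♧♧·♢·
♧·♧♧♠·
♠♠♢♠··
♧♢·♧♢█
♧·★·♧♧
♢♧♧♧♧♧
·♠█♠♧·
?█♢♧♠♧
?♠♧♧♠·
?♧♧♧♧█
?♧·♧█♧
?♧█♧♠♧
?♧♧♧♢♠
?♠♠♧·♧


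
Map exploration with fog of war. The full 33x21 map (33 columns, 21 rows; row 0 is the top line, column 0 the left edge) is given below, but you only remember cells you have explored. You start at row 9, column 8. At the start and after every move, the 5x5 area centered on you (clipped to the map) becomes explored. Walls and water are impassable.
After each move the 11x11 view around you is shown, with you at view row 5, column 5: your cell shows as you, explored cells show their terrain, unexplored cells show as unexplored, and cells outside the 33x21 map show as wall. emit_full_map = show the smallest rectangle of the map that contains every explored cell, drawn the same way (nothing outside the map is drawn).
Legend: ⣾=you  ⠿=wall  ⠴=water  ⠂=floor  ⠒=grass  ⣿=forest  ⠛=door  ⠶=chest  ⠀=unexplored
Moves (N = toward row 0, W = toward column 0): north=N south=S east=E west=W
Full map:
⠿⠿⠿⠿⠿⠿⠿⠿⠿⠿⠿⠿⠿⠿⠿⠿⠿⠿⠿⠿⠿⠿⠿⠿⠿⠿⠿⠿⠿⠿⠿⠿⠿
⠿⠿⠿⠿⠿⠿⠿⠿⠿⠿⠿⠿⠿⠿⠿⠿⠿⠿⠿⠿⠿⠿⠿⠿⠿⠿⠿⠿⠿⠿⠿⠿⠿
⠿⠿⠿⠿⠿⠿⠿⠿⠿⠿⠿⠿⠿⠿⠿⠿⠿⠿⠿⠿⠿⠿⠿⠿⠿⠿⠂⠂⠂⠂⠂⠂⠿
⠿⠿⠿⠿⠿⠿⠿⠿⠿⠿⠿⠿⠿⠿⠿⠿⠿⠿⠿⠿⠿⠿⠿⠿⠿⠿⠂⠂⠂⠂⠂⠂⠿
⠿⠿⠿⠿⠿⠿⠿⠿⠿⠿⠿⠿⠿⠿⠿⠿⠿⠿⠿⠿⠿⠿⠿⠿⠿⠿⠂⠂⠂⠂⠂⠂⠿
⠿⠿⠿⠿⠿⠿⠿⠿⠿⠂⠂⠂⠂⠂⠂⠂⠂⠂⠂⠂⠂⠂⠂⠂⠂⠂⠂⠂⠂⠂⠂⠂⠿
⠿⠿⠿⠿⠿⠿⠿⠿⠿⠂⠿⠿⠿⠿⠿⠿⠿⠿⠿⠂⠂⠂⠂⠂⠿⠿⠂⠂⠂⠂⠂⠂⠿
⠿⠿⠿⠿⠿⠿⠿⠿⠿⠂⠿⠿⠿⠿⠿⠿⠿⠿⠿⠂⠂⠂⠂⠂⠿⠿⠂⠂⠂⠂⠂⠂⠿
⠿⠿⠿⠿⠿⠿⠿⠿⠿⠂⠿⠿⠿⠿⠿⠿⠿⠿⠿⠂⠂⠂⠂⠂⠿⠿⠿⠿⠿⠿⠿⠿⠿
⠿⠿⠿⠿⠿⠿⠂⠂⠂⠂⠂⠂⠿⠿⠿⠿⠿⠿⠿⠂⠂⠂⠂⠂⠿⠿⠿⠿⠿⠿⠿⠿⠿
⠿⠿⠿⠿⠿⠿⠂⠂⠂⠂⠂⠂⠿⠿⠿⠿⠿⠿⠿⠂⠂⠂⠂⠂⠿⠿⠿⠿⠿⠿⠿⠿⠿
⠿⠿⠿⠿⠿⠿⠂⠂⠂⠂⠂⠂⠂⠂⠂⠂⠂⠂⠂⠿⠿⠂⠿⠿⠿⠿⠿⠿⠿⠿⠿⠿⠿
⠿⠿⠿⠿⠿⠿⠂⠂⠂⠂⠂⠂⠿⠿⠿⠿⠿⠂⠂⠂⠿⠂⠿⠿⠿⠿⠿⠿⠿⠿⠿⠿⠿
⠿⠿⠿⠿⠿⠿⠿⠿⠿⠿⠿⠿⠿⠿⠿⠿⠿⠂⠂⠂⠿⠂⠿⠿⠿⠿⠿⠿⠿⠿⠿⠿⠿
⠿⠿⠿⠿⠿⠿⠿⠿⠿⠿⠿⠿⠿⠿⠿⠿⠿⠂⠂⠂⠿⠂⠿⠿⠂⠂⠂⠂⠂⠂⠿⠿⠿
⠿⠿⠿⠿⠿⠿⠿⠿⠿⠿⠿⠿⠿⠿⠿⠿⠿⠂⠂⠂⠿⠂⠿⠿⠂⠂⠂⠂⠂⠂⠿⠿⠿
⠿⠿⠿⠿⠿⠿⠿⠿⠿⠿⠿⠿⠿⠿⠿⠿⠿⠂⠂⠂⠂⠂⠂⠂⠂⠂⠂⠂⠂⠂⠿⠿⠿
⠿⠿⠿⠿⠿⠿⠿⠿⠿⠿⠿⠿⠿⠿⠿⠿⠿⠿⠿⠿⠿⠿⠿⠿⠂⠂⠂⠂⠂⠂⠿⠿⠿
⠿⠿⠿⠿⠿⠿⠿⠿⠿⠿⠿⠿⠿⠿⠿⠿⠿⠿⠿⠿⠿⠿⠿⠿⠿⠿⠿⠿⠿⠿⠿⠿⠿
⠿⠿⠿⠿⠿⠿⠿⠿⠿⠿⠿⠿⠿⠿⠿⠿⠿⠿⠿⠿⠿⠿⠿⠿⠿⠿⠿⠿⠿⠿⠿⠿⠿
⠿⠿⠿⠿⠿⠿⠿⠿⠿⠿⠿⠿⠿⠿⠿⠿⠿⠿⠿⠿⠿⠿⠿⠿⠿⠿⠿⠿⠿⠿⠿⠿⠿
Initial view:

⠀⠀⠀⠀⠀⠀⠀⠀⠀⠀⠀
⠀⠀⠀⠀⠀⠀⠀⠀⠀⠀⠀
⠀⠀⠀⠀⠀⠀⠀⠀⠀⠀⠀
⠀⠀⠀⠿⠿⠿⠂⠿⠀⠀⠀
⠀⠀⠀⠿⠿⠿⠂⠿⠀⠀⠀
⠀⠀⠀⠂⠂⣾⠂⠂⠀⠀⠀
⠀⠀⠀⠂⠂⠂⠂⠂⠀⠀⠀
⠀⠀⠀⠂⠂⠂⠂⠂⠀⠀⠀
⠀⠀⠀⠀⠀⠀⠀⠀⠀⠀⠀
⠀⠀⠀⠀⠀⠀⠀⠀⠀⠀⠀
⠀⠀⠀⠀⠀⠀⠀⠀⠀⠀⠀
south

⠀⠀⠀⠀⠀⠀⠀⠀⠀⠀⠀
⠀⠀⠀⠀⠀⠀⠀⠀⠀⠀⠀
⠀⠀⠀⠿⠿⠿⠂⠿⠀⠀⠀
⠀⠀⠀⠿⠿⠿⠂⠿⠀⠀⠀
⠀⠀⠀⠂⠂⠂⠂⠂⠀⠀⠀
⠀⠀⠀⠂⠂⣾⠂⠂⠀⠀⠀
⠀⠀⠀⠂⠂⠂⠂⠂⠀⠀⠀
⠀⠀⠀⠂⠂⠂⠂⠂⠀⠀⠀
⠀⠀⠀⠀⠀⠀⠀⠀⠀⠀⠀
⠀⠀⠀⠀⠀⠀⠀⠀⠀⠀⠀
⠀⠀⠀⠀⠀⠀⠀⠀⠀⠀⠀

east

⠀⠀⠀⠀⠀⠀⠀⠀⠀⠀⠀
⠀⠀⠀⠀⠀⠀⠀⠀⠀⠀⠀
⠀⠀⠿⠿⠿⠂⠿⠀⠀⠀⠀
⠀⠀⠿⠿⠿⠂⠿⠿⠀⠀⠀
⠀⠀⠂⠂⠂⠂⠂⠂⠀⠀⠀
⠀⠀⠂⠂⠂⣾⠂⠂⠀⠀⠀
⠀⠀⠂⠂⠂⠂⠂⠂⠀⠀⠀
⠀⠀⠂⠂⠂⠂⠂⠂⠀⠀⠀
⠀⠀⠀⠀⠀⠀⠀⠀⠀⠀⠀
⠀⠀⠀⠀⠀⠀⠀⠀⠀⠀⠀
⠀⠀⠀⠀⠀⠀⠀⠀⠀⠀⠀

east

⠀⠀⠀⠀⠀⠀⠀⠀⠀⠀⠀
⠀⠀⠀⠀⠀⠀⠀⠀⠀⠀⠀
⠀⠿⠿⠿⠂⠿⠀⠀⠀⠀⠀
⠀⠿⠿⠿⠂⠿⠿⠿⠀⠀⠀
⠀⠂⠂⠂⠂⠂⠂⠿⠀⠀⠀
⠀⠂⠂⠂⠂⣾⠂⠿⠀⠀⠀
⠀⠂⠂⠂⠂⠂⠂⠂⠀⠀⠀
⠀⠂⠂⠂⠂⠂⠂⠿⠀⠀⠀
⠀⠀⠀⠀⠀⠀⠀⠀⠀⠀⠀
⠀⠀⠀⠀⠀⠀⠀⠀⠀⠀⠀
⠀⠀⠀⠀⠀⠀⠀⠀⠀⠀⠀

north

⠀⠀⠀⠀⠀⠀⠀⠀⠀⠀⠀
⠀⠀⠀⠀⠀⠀⠀⠀⠀⠀⠀
⠀⠀⠀⠀⠀⠀⠀⠀⠀⠀⠀
⠀⠿⠿⠿⠂⠿⠿⠿⠀⠀⠀
⠀⠿⠿⠿⠂⠿⠿⠿⠀⠀⠀
⠀⠂⠂⠂⠂⣾⠂⠿⠀⠀⠀
⠀⠂⠂⠂⠂⠂⠂⠿⠀⠀⠀
⠀⠂⠂⠂⠂⠂⠂⠂⠀⠀⠀
⠀⠂⠂⠂⠂⠂⠂⠿⠀⠀⠀
⠀⠀⠀⠀⠀⠀⠀⠀⠀⠀⠀
⠀⠀⠀⠀⠀⠀⠀⠀⠀⠀⠀

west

⠀⠀⠀⠀⠀⠀⠀⠀⠀⠀⠀
⠀⠀⠀⠀⠀⠀⠀⠀⠀⠀⠀
⠀⠀⠀⠀⠀⠀⠀⠀⠀⠀⠀
⠀⠀⠿⠿⠿⠂⠿⠿⠿⠀⠀
⠀⠀⠿⠿⠿⠂⠿⠿⠿⠀⠀
⠀⠀⠂⠂⠂⣾⠂⠂⠿⠀⠀
⠀⠀⠂⠂⠂⠂⠂⠂⠿⠀⠀
⠀⠀⠂⠂⠂⠂⠂⠂⠂⠀⠀
⠀⠀⠂⠂⠂⠂⠂⠂⠿⠀⠀
⠀⠀⠀⠀⠀⠀⠀⠀⠀⠀⠀
⠀⠀⠀⠀⠀⠀⠀⠀⠀⠀⠀

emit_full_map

⠿⠿⠿⠂⠿⠿⠿
⠿⠿⠿⠂⠿⠿⠿
⠂⠂⠂⣾⠂⠂⠿
⠂⠂⠂⠂⠂⠂⠿
⠂⠂⠂⠂⠂⠂⠂
⠂⠂⠂⠂⠂⠂⠿

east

⠀⠀⠀⠀⠀⠀⠀⠀⠀⠀⠀
⠀⠀⠀⠀⠀⠀⠀⠀⠀⠀⠀
⠀⠀⠀⠀⠀⠀⠀⠀⠀⠀⠀
⠀⠿⠿⠿⠂⠿⠿⠿⠀⠀⠀
⠀⠿⠿⠿⠂⠿⠿⠿⠀⠀⠀
⠀⠂⠂⠂⠂⣾⠂⠿⠀⠀⠀
⠀⠂⠂⠂⠂⠂⠂⠿⠀⠀⠀
⠀⠂⠂⠂⠂⠂⠂⠂⠀⠀⠀
⠀⠂⠂⠂⠂⠂⠂⠿⠀⠀⠀
⠀⠀⠀⠀⠀⠀⠀⠀⠀⠀⠀
⠀⠀⠀⠀⠀⠀⠀⠀⠀⠀⠀

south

⠀⠀⠀⠀⠀⠀⠀⠀⠀⠀⠀
⠀⠀⠀⠀⠀⠀⠀⠀⠀⠀⠀
⠀⠿⠿⠿⠂⠿⠿⠿⠀⠀⠀
⠀⠿⠿⠿⠂⠿⠿⠿⠀⠀⠀
⠀⠂⠂⠂⠂⠂⠂⠿⠀⠀⠀
⠀⠂⠂⠂⠂⣾⠂⠿⠀⠀⠀
⠀⠂⠂⠂⠂⠂⠂⠂⠀⠀⠀
⠀⠂⠂⠂⠂⠂⠂⠿⠀⠀⠀
⠀⠀⠀⠀⠀⠀⠀⠀⠀⠀⠀
⠀⠀⠀⠀⠀⠀⠀⠀⠀⠀⠀
⠀⠀⠀⠀⠀⠀⠀⠀⠀⠀⠀

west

⠀⠀⠀⠀⠀⠀⠀⠀⠀⠀⠀
⠀⠀⠀⠀⠀⠀⠀⠀⠀⠀⠀
⠀⠀⠿⠿⠿⠂⠿⠿⠿⠀⠀
⠀⠀⠿⠿⠿⠂⠿⠿⠿⠀⠀
⠀⠀⠂⠂⠂⠂⠂⠂⠿⠀⠀
⠀⠀⠂⠂⠂⣾⠂⠂⠿⠀⠀
⠀⠀⠂⠂⠂⠂⠂⠂⠂⠀⠀
⠀⠀⠂⠂⠂⠂⠂⠂⠿⠀⠀
⠀⠀⠀⠀⠀⠀⠀⠀⠀⠀⠀
⠀⠀⠀⠀⠀⠀⠀⠀⠀⠀⠀
⠀⠀⠀⠀⠀⠀⠀⠀⠀⠀⠀

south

⠀⠀⠀⠀⠀⠀⠀⠀⠀⠀⠀
⠀⠀⠿⠿⠿⠂⠿⠿⠿⠀⠀
⠀⠀⠿⠿⠿⠂⠿⠿⠿⠀⠀
⠀⠀⠂⠂⠂⠂⠂⠂⠿⠀⠀
⠀⠀⠂⠂⠂⠂⠂⠂⠿⠀⠀
⠀⠀⠂⠂⠂⣾⠂⠂⠂⠀⠀
⠀⠀⠂⠂⠂⠂⠂⠂⠿⠀⠀
⠀⠀⠀⠿⠿⠿⠿⠿⠀⠀⠀
⠀⠀⠀⠀⠀⠀⠀⠀⠀⠀⠀
⠀⠀⠀⠀⠀⠀⠀⠀⠀⠀⠀
⠀⠀⠀⠀⠀⠀⠀⠀⠀⠀⠀

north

⠀⠀⠀⠀⠀⠀⠀⠀⠀⠀⠀
⠀⠀⠀⠀⠀⠀⠀⠀⠀⠀⠀
⠀⠀⠿⠿⠿⠂⠿⠿⠿⠀⠀
⠀⠀⠿⠿⠿⠂⠿⠿⠿⠀⠀
⠀⠀⠂⠂⠂⠂⠂⠂⠿⠀⠀
⠀⠀⠂⠂⠂⣾⠂⠂⠿⠀⠀
⠀⠀⠂⠂⠂⠂⠂⠂⠂⠀⠀
⠀⠀⠂⠂⠂⠂⠂⠂⠿⠀⠀
⠀⠀⠀⠿⠿⠿⠿⠿⠀⠀⠀
⠀⠀⠀⠀⠀⠀⠀⠀⠀⠀⠀
⠀⠀⠀⠀⠀⠀⠀⠀⠀⠀⠀

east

⠀⠀⠀⠀⠀⠀⠀⠀⠀⠀⠀
⠀⠀⠀⠀⠀⠀⠀⠀⠀⠀⠀
⠀⠿⠿⠿⠂⠿⠿⠿⠀⠀⠀
⠀⠿⠿⠿⠂⠿⠿⠿⠀⠀⠀
⠀⠂⠂⠂⠂⠂⠂⠿⠀⠀⠀
⠀⠂⠂⠂⠂⣾⠂⠿⠀⠀⠀
⠀⠂⠂⠂⠂⠂⠂⠂⠀⠀⠀
⠀⠂⠂⠂⠂⠂⠂⠿⠀⠀⠀
⠀⠀⠿⠿⠿⠿⠿⠀⠀⠀⠀
⠀⠀⠀⠀⠀⠀⠀⠀⠀⠀⠀
⠀⠀⠀⠀⠀⠀⠀⠀⠀⠀⠀

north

⠀⠀⠀⠀⠀⠀⠀⠀⠀⠀⠀
⠀⠀⠀⠀⠀⠀⠀⠀⠀⠀⠀
⠀⠀⠀⠀⠀⠀⠀⠀⠀⠀⠀
⠀⠿⠿⠿⠂⠿⠿⠿⠀⠀⠀
⠀⠿⠿⠿⠂⠿⠿⠿⠀⠀⠀
⠀⠂⠂⠂⠂⣾⠂⠿⠀⠀⠀
⠀⠂⠂⠂⠂⠂⠂⠿⠀⠀⠀
⠀⠂⠂⠂⠂⠂⠂⠂⠀⠀⠀
⠀⠂⠂⠂⠂⠂⠂⠿⠀⠀⠀
⠀⠀⠿⠿⠿⠿⠿⠀⠀⠀⠀
⠀⠀⠀⠀⠀⠀⠀⠀⠀⠀⠀

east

⠀⠀⠀⠀⠀⠀⠀⠀⠀⠀⠀
⠀⠀⠀⠀⠀⠀⠀⠀⠀⠀⠀
⠀⠀⠀⠀⠀⠀⠀⠀⠀⠀⠀
⠿⠿⠿⠂⠿⠿⠿⠿⠀⠀⠀
⠿⠿⠿⠂⠿⠿⠿⠿⠀⠀⠀
⠂⠂⠂⠂⠂⣾⠿⠿⠀⠀⠀
⠂⠂⠂⠂⠂⠂⠿⠿⠀⠀⠀
⠂⠂⠂⠂⠂⠂⠂⠂⠀⠀⠀
⠂⠂⠂⠂⠂⠂⠿⠀⠀⠀⠀
⠀⠿⠿⠿⠿⠿⠀⠀⠀⠀⠀
⠀⠀⠀⠀⠀⠀⠀⠀⠀⠀⠀

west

⠀⠀⠀⠀⠀⠀⠀⠀⠀⠀⠀
⠀⠀⠀⠀⠀⠀⠀⠀⠀⠀⠀
⠀⠀⠀⠀⠀⠀⠀⠀⠀⠀⠀
⠀⠿⠿⠿⠂⠿⠿⠿⠿⠀⠀
⠀⠿⠿⠿⠂⠿⠿⠿⠿⠀⠀
⠀⠂⠂⠂⠂⣾⠂⠿⠿⠀⠀
⠀⠂⠂⠂⠂⠂⠂⠿⠿⠀⠀
⠀⠂⠂⠂⠂⠂⠂⠂⠂⠀⠀
⠀⠂⠂⠂⠂⠂⠂⠿⠀⠀⠀
⠀⠀⠿⠿⠿⠿⠿⠀⠀⠀⠀
⠀⠀⠀⠀⠀⠀⠀⠀⠀⠀⠀

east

⠀⠀⠀⠀⠀⠀⠀⠀⠀⠀⠀
⠀⠀⠀⠀⠀⠀⠀⠀⠀⠀⠀
⠀⠀⠀⠀⠀⠀⠀⠀⠀⠀⠀
⠿⠿⠿⠂⠿⠿⠿⠿⠀⠀⠀
⠿⠿⠿⠂⠿⠿⠿⠿⠀⠀⠀
⠂⠂⠂⠂⠂⣾⠿⠿⠀⠀⠀
⠂⠂⠂⠂⠂⠂⠿⠿⠀⠀⠀
⠂⠂⠂⠂⠂⠂⠂⠂⠀⠀⠀
⠂⠂⠂⠂⠂⠂⠿⠀⠀⠀⠀
⠀⠿⠿⠿⠿⠿⠀⠀⠀⠀⠀
⠀⠀⠀⠀⠀⠀⠀⠀⠀⠀⠀

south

⠀⠀⠀⠀⠀⠀⠀⠀⠀⠀⠀
⠀⠀⠀⠀⠀⠀⠀⠀⠀⠀⠀
⠿⠿⠿⠂⠿⠿⠿⠿⠀⠀⠀
⠿⠿⠿⠂⠿⠿⠿⠿⠀⠀⠀
⠂⠂⠂⠂⠂⠂⠿⠿⠀⠀⠀
⠂⠂⠂⠂⠂⣾⠿⠿⠀⠀⠀
⠂⠂⠂⠂⠂⠂⠂⠂⠀⠀⠀
⠂⠂⠂⠂⠂⠂⠿⠿⠀⠀⠀
⠀⠿⠿⠿⠿⠿⠀⠀⠀⠀⠀
⠀⠀⠀⠀⠀⠀⠀⠀⠀⠀⠀
⠀⠀⠀⠀⠀⠀⠀⠀⠀⠀⠀

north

⠀⠀⠀⠀⠀⠀⠀⠀⠀⠀⠀
⠀⠀⠀⠀⠀⠀⠀⠀⠀⠀⠀
⠀⠀⠀⠀⠀⠀⠀⠀⠀⠀⠀
⠿⠿⠿⠂⠿⠿⠿⠿⠀⠀⠀
⠿⠿⠿⠂⠿⠿⠿⠿⠀⠀⠀
⠂⠂⠂⠂⠂⣾⠿⠿⠀⠀⠀
⠂⠂⠂⠂⠂⠂⠿⠿⠀⠀⠀
⠂⠂⠂⠂⠂⠂⠂⠂⠀⠀⠀
⠂⠂⠂⠂⠂⠂⠿⠿⠀⠀⠀
⠀⠿⠿⠿⠿⠿⠀⠀⠀⠀⠀
⠀⠀⠀⠀⠀⠀⠀⠀⠀⠀⠀

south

⠀⠀⠀⠀⠀⠀⠀⠀⠀⠀⠀
⠀⠀⠀⠀⠀⠀⠀⠀⠀⠀⠀
⠿⠿⠿⠂⠿⠿⠿⠿⠀⠀⠀
⠿⠿⠿⠂⠿⠿⠿⠿⠀⠀⠀
⠂⠂⠂⠂⠂⠂⠿⠿⠀⠀⠀
⠂⠂⠂⠂⠂⣾⠿⠿⠀⠀⠀
⠂⠂⠂⠂⠂⠂⠂⠂⠀⠀⠀
⠂⠂⠂⠂⠂⠂⠿⠿⠀⠀⠀
⠀⠿⠿⠿⠿⠿⠀⠀⠀⠀⠀
⠀⠀⠀⠀⠀⠀⠀⠀⠀⠀⠀
⠀⠀⠀⠀⠀⠀⠀⠀⠀⠀⠀

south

⠀⠀⠀⠀⠀⠀⠀⠀⠀⠀⠀
⠿⠿⠿⠂⠿⠿⠿⠿⠀⠀⠀
⠿⠿⠿⠂⠿⠿⠿⠿⠀⠀⠀
⠂⠂⠂⠂⠂⠂⠿⠿⠀⠀⠀
⠂⠂⠂⠂⠂⠂⠿⠿⠀⠀⠀
⠂⠂⠂⠂⠂⣾⠂⠂⠀⠀⠀
⠂⠂⠂⠂⠂⠂⠿⠿⠀⠀⠀
⠀⠿⠿⠿⠿⠿⠿⠿⠀⠀⠀
⠀⠀⠀⠀⠀⠀⠀⠀⠀⠀⠀
⠀⠀⠀⠀⠀⠀⠀⠀⠀⠀⠀
⠀⠀⠀⠀⠀⠀⠀⠀⠀⠀⠀

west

⠀⠀⠀⠀⠀⠀⠀⠀⠀⠀⠀
⠀⠿⠿⠿⠂⠿⠿⠿⠿⠀⠀
⠀⠿⠿⠿⠂⠿⠿⠿⠿⠀⠀
⠀⠂⠂⠂⠂⠂⠂⠿⠿⠀⠀
⠀⠂⠂⠂⠂⠂⠂⠿⠿⠀⠀
⠀⠂⠂⠂⠂⣾⠂⠂⠂⠀⠀
⠀⠂⠂⠂⠂⠂⠂⠿⠿⠀⠀
⠀⠀⠿⠿⠿⠿⠿⠿⠿⠀⠀
⠀⠀⠀⠀⠀⠀⠀⠀⠀⠀⠀
⠀⠀⠀⠀⠀⠀⠀⠀⠀⠀⠀
⠀⠀⠀⠀⠀⠀⠀⠀⠀⠀⠀

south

⠀⠿⠿⠿⠂⠿⠿⠿⠿⠀⠀
⠀⠿⠿⠿⠂⠿⠿⠿⠿⠀⠀
⠀⠂⠂⠂⠂⠂⠂⠿⠿⠀⠀
⠀⠂⠂⠂⠂⠂⠂⠿⠿⠀⠀
⠀⠂⠂⠂⠂⠂⠂⠂⠂⠀⠀
⠀⠂⠂⠂⠂⣾⠂⠿⠿⠀⠀
⠀⠀⠿⠿⠿⠿⠿⠿⠿⠀⠀
⠀⠀⠀⠿⠿⠿⠿⠿⠀⠀⠀
⠀⠀⠀⠀⠀⠀⠀⠀⠀⠀⠀
⠀⠀⠀⠀⠀⠀⠀⠀⠀⠀⠀
⠀⠀⠀⠀⠀⠀⠀⠀⠀⠀⠀

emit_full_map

⠿⠿⠿⠂⠿⠿⠿⠿
⠿⠿⠿⠂⠿⠿⠿⠿
⠂⠂⠂⠂⠂⠂⠿⠿
⠂⠂⠂⠂⠂⠂⠿⠿
⠂⠂⠂⠂⠂⠂⠂⠂
⠂⠂⠂⠂⣾⠂⠿⠿
⠀⠿⠿⠿⠿⠿⠿⠿
⠀⠀⠿⠿⠿⠿⠿⠀

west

⠀⠀⠿⠿⠿⠂⠿⠿⠿⠿⠀
⠀⠀⠿⠿⠿⠂⠿⠿⠿⠿⠀
⠀⠀⠂⠂⠂⠂⠂⠂⠿⠿⠀
⠀⠀⠂⠂⠂⠂⠂⠂⠿⠿⠀
⠀⠀⠂⠂⠂⠂⠂⠂⠂⠂⠀
⠀⠀⠂⠂⠂⣾⠂⠂⠿⠿⠀
⠀⠀⠀⠿⠿⠿⠿⠿⠿⠿⠀
⠀⠀⠀⠿⠿⠿⠿⠿⠿⠀⠀
⠀⠀⠀⠀⠀⠀⠀⠀⠀⠀⠀
⠀⠀⠀⠀⠀⠀⠀⠀⠀⠀⠀
⠀⠀⠀⠀⠀⠀⠀⠀⠀⠀⠀

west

⠀⠀⠀⠿⠿⠿⠂⠿⠿⠿⠿
⠀⠀⠀⠿⠿⠿⠂⠿⠿⠿⠿
⠀⠀⠀⠂⠂⠂⠂⠂⠂⠿⠿
⠀⠀⠀⠂⠂⠂⠂⠂⠂⠿⠿
⠀⠀⠀⠂⠂⠂⠂⠂⠂⠂⠂
⠀⠀⠀⠂⠂⣾⠂⠂⠂⠿⠿
⠀⠀⠀⠿⠿⠿⠿⠿⠿⠿⠿
⠀⠀⠀⠿⠿⠿⠿⠿⠿⠿⠀
⠀⠀⠀⠀⠀⠀⠀⠀⠀⠀⠀
⠀⠀⠀⠀⠀⠀⠀⠀⠀⠀⠀
⠀⠀⠀⠀⠀⠀⠀⠀⠀⠀⠀

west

⠀⠀⠀⠀⠿⠿⠿⠂⠿⠿⠿
⠀⠀⠀⠀⠿⠿⠿⠂⠿⠿⠿
⠀⠀⠀⠀⠂⠂⠂⠂⠂⠂⠿
⠀⠀⠀⠿⠂⠂⠂⠂⠂⠂⠿
⠀⠀⠀⠿⠂⠂⠂⠂⠂⠂⠂
⠀⠀⠀⠿⠂⣾⠂⠂⠂⠂⠿
⠀⠀⠀⠿⠿⠿⠿⠿⠿⠿⠿
⠀⠀⠀⠿⠿⠿⠿⠿⠿⠿⠿
⠀⠀⠀⠀⠀⠀⠀⠀⠀⠀⠀
⠀⠀⠀⠀⠀⠀⠀⠀⠀⠀⠀
⠀⠀⠀⠀⠀⠀⠀⠀⠀⠀⠀

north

⠀⠀⠀⠀⠀⠀⠀⠀⠀⠀⠀
⠀⠀⠀⠀⠿⠿⠿⠂⠿⠿⠿
⠀⠀⠀⠀⠿⠿⠿⠂⠿⠿⠿
⠀⠀⠀⠿⠂⠂⠂⠂⠂⠂⠿
⠀⠀⠀⠿⠂⠂⠂⠂⠂⠂⠿
⠀⠀⠀⠿⠂⣾⠂⠂⠂⠂⠂
⠀⠀⠀⠿⠂⠂⠂⠂⠂⠂⠿
⠀⠀⠀⠿⠿⠿⠿⠿⠿⠿⠿
⠀⠀⠀⠿⠿⠿⠿⠿⠿⠿⠿
⠀⠀⠀⠀⠀⠀⠀⠀⠀⠀⠀
⠀⠀⠀⠀⠀⠀⠀⠀⠀⠀⠀

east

⠀⠀⠀⠀⠀⠀⠀⠀⠀⠀⠀
⠀⠀⠀⠿⠿⠿⠂⠿⠿⠿⠿
⠀⠀⠀⠿⠿⠿⠂⠿⠿⠿⠿
⠀⠀⠿⠂⠂⠂⠂⠂⠂⠿⠿
⠀⠀⠿⠂⠂⠂⠂⠂⠂⠿⠿
⠀⠀⠿⠂⠂⣾⠂⠂⠂⠂⠂
⠀⠀⠿⠂⠂⠂⠂⠂⠂⠿⠿
⠀⠀⠿⠿⠿⠿⠿⠿⠿⠿⠿
⠀⠀⠿⠿⠿⠿⠿⠿⠿⠿⠀
⠀⠀⠀⠀⠀⠀⠀⠀⠀⠀⠀
⠀⠀⠀⠀⠀⠀⠀⠀⠀⠀⠀

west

⠀⠀⠀⠀⠀⠀⠀⠀⠀⠀⠀
⠀⠀⠀⠀⠿⠿⠿⠂⠿⠿⠿
⠀⠀⠀⠀⠿⠿⠿⠂⠿⠿⠿
⠀⠀⠀⠿⠂⠂⠂⠂⠂⠂⠿
⠀⠀⠀⠿⠂⠂⠂⠂⠂⠂⠿
⠀⠀⠀⠿⠂⣾⠂⠂⠂⠂⠂
⠀⠀⠀⠿⠂⠂⠂⠂⠂⠂⠿
⠀⠀⠀⠿⠿⠿⠿⠿⠿⠿⠿
⠀⠀⠀⠿⠿⠿⠿⠿⠿⠿⠿
⠀⠀⠀⠀⠀⠀⠀⠀⠀⠀⠀
⠀⠀⠀⠀⠀⠀⠀⠀⠀⠀⠀

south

⠀⠀⠀⠀⠿⠿⠿⠂⠿⠿⠿
⠀⠀⠀⠀⠿⠿⠿⠂⠿⠿⠿
⠀⠀⠀⠿⠂⠂⠂⠂⠂⠂⠿
⠀⠀⠀⠿⠂⠂⠂⠂⠂⠂⠿
⠀⠀⠀⠿⠂⠂⠂⠂⠂⠂⠂
⠀⠀⠀⠿⠂⣾⠂⠂⠂⠂⠿
⠀⠀⠀⠿⠿⠿⠿⠿⠿⠿⠿
⠀⠀⠀⠿⠿⠿⠿⠿⠿⠿⠿
⠀⠀⠀⠀⠀⠀⠀⠀⠀⠀⠀
⠀⠀⠀⠀⠀⠀⠀⠀⠀⠀⠀
⠀⠀⠀⠀⠀⠀⠀⠀⠀⠀⠀

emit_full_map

⠀⠿⠿⠿⠂⠿⠿⠿⠿
⠀⠿⠿⠿⠂⠿⠿⠿⠿
⠿⠂⠂⠂⠂⠂⠂⠿⠿
⠿⠂⠂⠂⠂⠂⠂⠿⠿
⠿⠂⠂⠂⠂⠂⠂⠂⠂
⠿⠂⣾⠂⠂⠂⠂⠿⠿
⠿⠿⠿⠿⠿⠿⠿⠿⠿
⠿⠿⠿⠿⠿⠿⠿⠿⠀


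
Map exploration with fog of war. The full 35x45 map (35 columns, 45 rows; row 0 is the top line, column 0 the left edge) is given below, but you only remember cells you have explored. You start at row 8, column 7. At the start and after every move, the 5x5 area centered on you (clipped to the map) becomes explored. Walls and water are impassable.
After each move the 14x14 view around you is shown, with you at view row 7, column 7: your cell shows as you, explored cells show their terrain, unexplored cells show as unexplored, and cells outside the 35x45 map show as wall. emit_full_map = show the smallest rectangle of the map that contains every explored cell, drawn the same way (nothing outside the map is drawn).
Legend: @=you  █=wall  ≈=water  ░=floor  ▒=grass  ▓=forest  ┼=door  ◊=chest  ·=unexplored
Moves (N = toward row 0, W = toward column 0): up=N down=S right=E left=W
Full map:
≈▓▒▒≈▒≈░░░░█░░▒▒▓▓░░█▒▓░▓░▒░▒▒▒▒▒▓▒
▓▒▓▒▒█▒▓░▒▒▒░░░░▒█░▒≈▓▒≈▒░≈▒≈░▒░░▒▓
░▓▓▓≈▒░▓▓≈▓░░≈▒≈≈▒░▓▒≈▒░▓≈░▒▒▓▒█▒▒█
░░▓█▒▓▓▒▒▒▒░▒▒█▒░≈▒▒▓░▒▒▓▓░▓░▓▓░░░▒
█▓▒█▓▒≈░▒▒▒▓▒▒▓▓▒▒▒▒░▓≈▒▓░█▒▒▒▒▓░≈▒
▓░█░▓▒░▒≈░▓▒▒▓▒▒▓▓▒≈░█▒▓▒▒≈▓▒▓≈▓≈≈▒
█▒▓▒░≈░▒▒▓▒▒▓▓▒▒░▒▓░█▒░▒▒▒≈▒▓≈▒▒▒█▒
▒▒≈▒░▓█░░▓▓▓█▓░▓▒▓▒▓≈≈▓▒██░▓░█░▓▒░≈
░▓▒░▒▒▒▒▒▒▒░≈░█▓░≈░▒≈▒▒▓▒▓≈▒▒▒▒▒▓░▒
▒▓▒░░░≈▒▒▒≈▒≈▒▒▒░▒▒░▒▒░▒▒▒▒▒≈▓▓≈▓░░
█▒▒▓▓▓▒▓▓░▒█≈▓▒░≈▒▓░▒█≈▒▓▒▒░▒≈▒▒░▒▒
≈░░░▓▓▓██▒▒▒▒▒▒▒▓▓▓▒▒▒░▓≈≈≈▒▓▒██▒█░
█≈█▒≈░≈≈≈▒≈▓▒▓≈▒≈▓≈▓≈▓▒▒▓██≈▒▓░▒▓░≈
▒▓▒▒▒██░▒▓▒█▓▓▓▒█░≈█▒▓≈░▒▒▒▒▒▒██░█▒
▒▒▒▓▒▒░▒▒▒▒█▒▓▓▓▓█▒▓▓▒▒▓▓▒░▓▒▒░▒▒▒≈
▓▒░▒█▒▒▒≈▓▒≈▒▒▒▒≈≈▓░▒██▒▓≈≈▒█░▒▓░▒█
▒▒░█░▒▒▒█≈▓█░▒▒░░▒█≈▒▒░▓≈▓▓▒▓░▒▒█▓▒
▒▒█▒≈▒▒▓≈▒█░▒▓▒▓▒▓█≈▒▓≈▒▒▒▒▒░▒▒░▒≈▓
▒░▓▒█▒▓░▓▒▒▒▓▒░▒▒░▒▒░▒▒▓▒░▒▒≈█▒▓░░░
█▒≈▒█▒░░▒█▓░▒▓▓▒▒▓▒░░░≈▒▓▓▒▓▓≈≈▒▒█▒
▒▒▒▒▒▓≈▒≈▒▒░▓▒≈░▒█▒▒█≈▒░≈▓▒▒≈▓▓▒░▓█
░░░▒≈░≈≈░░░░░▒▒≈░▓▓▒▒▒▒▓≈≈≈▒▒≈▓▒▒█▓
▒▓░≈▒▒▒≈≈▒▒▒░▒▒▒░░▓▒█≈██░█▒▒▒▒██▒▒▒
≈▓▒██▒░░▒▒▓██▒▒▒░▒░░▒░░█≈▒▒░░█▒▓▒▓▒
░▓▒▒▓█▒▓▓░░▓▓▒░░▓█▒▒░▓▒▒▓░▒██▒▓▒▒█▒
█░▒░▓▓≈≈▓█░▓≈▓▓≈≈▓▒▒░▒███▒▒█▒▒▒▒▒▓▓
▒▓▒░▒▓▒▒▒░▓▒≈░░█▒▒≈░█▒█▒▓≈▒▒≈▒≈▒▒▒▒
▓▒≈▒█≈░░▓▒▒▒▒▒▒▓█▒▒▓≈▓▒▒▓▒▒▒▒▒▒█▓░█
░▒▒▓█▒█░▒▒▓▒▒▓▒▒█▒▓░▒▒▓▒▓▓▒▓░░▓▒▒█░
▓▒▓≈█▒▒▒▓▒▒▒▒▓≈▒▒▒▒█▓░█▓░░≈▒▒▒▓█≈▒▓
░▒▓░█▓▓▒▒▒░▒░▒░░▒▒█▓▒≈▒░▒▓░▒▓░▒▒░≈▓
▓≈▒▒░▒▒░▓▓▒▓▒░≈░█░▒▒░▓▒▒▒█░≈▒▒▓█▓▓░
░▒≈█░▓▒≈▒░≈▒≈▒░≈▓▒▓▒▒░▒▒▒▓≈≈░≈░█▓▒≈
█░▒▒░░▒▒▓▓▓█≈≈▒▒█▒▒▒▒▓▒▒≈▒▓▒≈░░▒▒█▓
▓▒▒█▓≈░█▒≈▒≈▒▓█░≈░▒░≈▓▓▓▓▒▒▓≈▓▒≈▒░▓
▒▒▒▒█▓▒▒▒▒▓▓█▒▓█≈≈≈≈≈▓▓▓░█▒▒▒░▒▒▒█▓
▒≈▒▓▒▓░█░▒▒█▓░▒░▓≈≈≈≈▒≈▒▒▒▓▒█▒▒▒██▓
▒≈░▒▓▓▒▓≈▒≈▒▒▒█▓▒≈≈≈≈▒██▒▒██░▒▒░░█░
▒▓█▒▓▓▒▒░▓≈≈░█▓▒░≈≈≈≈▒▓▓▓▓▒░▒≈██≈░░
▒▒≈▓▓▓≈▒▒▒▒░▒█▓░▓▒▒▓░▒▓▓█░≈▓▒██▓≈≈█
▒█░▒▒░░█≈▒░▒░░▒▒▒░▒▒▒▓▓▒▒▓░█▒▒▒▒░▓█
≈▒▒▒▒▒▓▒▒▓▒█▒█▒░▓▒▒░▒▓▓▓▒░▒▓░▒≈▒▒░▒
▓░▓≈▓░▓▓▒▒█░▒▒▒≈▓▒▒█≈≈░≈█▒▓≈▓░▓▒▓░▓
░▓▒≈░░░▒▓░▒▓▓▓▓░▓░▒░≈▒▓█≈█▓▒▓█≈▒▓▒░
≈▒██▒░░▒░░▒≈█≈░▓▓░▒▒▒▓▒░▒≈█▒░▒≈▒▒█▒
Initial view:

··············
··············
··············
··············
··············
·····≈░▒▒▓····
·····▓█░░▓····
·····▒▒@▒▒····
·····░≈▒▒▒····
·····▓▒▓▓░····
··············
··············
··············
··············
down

··············
··············
··············
··············
·····≈░▒▒▓····
·····▓█░░▓····
·····▒▒▒▒▒····
·····░≈@▒▒····
·····▓▒▓▓░····
·····▓▓██▒····
··············
··············
··············
··············

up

··············
··············
··············
··············
··············
·····≈░▒▒▓····
·····▓█░░▓····
·····▒▒@▒▒····
·····░≈▒▒▒····
·····▓▒▓▓░····
·····▓▓██▒····
··············
··············
··············

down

··············
··············
··············
··············
·····≈░▒▒▓····
·····▓█░░▓····
·····▒▒▒▒▒····
·····░≈@▒▒····
·····▓▒▓▓░····
·····▓▓██▒····
··············
··············
··············
··············

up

··············
··············
··············
··············
··············
·····≈░▒▒▓····
·····▓█░░▓····
·····▒▒@▒▒····
·····░≈▒▒▒····
·····▓▒▓▓░····
·····▓▓██▒····
··············
··············
··············

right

··············
··············
··············
··············
··············
····≈░▒▒▓▒····
····▓█░░▓▓····
····▒▒▒@▒▒····
····░≈▒▒▒≈····
····▓▒▓▓░▒····
····▓▓██▒·····
··············
··············
··············

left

··············
··············
··············
··············
··············
·····≈░▒▒▓▒···
·····▓█░░▓▓···
·····▒▒@▒▒▒···
·····░≈▒▒▒≈···
·····▓▒▓▓░▒···
·····▓▓██▒····
··············
··············
··············

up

··············
··············
··············
··············
··············
·····▒░▒≈░····
·····≈░▒▒▓▒···
·····▓█@░▓▓···
·····▒▒▒▒▒▒···
·····░≈▒▒▒≈···
·····▓▒▓▓░▒···
·····▓▓██▒····
··············
··············

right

··············
··············
··············
··············
··············
····▒░▒≈░▓····
····≈░▒▒▓▒····
····▓█░@▓▓····
····▒▒▒▒▒▒····
····░≈▒▒▒≈····
····▓▒▓▓░▒····
····▓▓██▒·····
··············
··············

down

··············
··············
··············
··············
····▒░▒≈░▓····
····≈░▒▒▓▒····
····▓█░░▓▓····
····▒▒▒@▒▒····
····░≈▒▒▒≈····
····▓▒▓▓░▒····
····▓▓██▒·····
··············
··············
··············

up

··············
··············
··············
··············
··············
····▒░▒≈░▓····
····≈░▒▒▓▒····
····▓█░@▓▓····
····▒▒▒▒▒▒····
····░≈▒▒▒≈····
····▓▒▓▓░▒····
····▓▓██▒·····
··············
··············

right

··············
··············
··············
··············
··············
···▒░▒≈░▓▒····
···≈░▒▒▓▒▒····
···▓█░░@▓▓····
···▒▒▒▒▒▒░····
···░≈▒▒▒≈▒····
···▓▒▓▓░▒·····
···▓▓██▒······
··············
··············

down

··············
··············
··············
··············
···▒░▒≈░▓▒····
···≈░▒▒▓▒▒····
···▓█░░▓▓▓····
···▒▒▒▒@▒░····
···░≈▒▒▒≈▒····
···▓▒▓▓░▒█····
···▓▓██▒······
··············
··············
··············

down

··············
··············
··············
···▒░▒≈░▓▒····
···≈░▒▒▓▒▒····
···▓█░░▓▓▓····
···▒▒▒▒▒▒░····
···░≈▒▒@≈▒····
···▓▒▓▓░▒█····
···▓▓██▒▒▒····
··············
··············
··············
··············

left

··············
··············
··············
····▒░▒≈░▓▒···
····≈░▒▒▓▒▒···
····▓█░░▓▓▓···
····▒▒▒▒▒▒░···
····░≈▒@▒≈▒···
····▓▒▓▓░▒█···
····▓▓██▒▒▒···
··············
··············
··············
··············

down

··············
··············
····▒░▒≈░▓▒···
····≈░▒▒▓▒▒···
····▓█░░▓▓▓···
····▒▒▒▒▒▒░···
····░≈▒▒▒≈▒···
····▓▒▓@░▒█···
····▓▓██▒▒▒···
·····≈≈≈▒≈····
··············
··············
··············
··············

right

··············
··············
···▒░▒≈░▓▒····
···≈░▒▒▓▒▒····
···▓█░░▓▓▓····
···▒▒▒▒▒▒░····
···░≈▒▒▒≈▒····
···▓▒▓▓@▒█····
···▓▓██▒▒▒····
····≈≈≈▒≈▓····
··············
··············
··············
··············

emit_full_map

▒░▒≈░▓▒
≈░▒▒▓▒▒
▓█░░▓▓▓
▒▒▒▒▒▒░
░≈▒▒▒≈▒
▓▒▓▓@▒█
▓▓██▒▒▒
·≈≈≈▒≈▓

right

··············
··············
··▒░▒≈░▓▒·····
··≈░▒▒▓▒▒·····
··▓█░░▓▓▓·····
··▒▒▒▒▒▒░≈····
··░≈▒▒▒≈▒≈····
··▓▒▓▓░@█≈····
··▓▓██▒▒▒▒····
···≈≈≈▒≈▓▒····
··············
··············
··············
··············

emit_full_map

▒░▒≈░▓▒·
≈░▒▒▓▒▒·
▓█░░▓▓▓·
▒▒▒▒▒▒░≈
░≈▒▒▒≈▒≈
▓▒▓▓░@█≈
▓▓██▒▒▒▒
·≈≈≈▒≈▓▒
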